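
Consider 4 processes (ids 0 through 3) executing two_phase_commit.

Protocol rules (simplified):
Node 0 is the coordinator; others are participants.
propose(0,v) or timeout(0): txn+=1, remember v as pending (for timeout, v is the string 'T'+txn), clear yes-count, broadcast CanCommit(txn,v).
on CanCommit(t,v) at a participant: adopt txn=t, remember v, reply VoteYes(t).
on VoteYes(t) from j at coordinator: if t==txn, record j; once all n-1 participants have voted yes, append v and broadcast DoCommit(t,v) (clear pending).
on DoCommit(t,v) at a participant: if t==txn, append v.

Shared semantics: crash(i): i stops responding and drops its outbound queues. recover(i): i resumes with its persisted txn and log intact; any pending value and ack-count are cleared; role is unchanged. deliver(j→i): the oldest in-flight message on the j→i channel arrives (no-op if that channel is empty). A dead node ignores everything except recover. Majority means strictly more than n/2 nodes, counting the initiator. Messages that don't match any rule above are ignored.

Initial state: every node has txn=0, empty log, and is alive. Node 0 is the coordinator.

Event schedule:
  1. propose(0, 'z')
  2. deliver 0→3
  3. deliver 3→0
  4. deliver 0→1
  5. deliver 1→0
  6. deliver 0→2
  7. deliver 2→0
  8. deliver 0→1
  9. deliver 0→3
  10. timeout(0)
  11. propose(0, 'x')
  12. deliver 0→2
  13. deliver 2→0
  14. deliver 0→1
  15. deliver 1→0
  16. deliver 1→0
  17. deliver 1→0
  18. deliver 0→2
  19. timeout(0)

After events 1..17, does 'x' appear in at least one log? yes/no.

[1] propose(0,'z') → N0(coor t1 [-])
[2] deliver 0→3 → N3(part t1 [-])
[3] deliver 3→0 → ∅
[4] deliver 0→1 → N1(part t1 [-])
[5] deliver 1→0 → ∅
[6] deliver 0→2 → N2(part t1 [-])
[7] deliver 2→0 → N0(coor t1 [z])
[8] deliver 0→1 → N1(part t1 [z])
[9] deliver 0→3 → N3(part t1 [z])
[10] timeout(0) → N0(coor t2 [z])
[11] propose(0,'x') → N0(coor t3 [z])
[12] deliver 0→2 → N2(part t1 [z])
[13] deliver 2→0 → ∅
[14] deliver 0→1 → N1(part t2 [z])
[15] deliver 1→0 → ∅
[16] deliver 1→0 → ∅
[17] deliver 1→0 → ∅

no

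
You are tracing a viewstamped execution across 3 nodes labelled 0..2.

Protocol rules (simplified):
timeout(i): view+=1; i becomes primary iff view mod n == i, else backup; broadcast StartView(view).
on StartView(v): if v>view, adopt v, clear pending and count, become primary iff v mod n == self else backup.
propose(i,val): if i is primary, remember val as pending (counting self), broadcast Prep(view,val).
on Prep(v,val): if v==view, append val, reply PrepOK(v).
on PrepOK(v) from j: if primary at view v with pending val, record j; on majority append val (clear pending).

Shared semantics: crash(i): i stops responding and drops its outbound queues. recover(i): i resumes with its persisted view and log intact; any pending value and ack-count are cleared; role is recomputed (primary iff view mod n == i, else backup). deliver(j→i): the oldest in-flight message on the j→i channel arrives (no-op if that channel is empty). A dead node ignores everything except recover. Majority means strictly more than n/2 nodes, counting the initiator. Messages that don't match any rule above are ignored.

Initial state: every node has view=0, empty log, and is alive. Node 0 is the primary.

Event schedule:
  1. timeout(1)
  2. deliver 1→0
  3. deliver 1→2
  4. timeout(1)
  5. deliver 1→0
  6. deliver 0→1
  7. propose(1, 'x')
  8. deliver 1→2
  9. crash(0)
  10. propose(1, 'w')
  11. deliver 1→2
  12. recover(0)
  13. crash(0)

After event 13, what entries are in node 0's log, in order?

1. timeout(1):  <1:prim v1 ->
2. deliver 1→0:  <0:back v1 ->
3. deliver 1→2:  <2:back v1 ->
4. timeout(1):  <1:back v2 ->
5. deliver 1→0:  <0:back v2 ->
6. deliver 0→1:  nop
7. propose(1,'x'):  nop
8. deliver 1→2:  <2:prim v2 ->
9. crash(0):  <0:✗back v2 ->
10. propose(1,'w'):  nop
11. deliver 1→2:  nop
12. recover(0):  <0:back v2 ->
13. crash(0):  <0:✗back v2 ->

empty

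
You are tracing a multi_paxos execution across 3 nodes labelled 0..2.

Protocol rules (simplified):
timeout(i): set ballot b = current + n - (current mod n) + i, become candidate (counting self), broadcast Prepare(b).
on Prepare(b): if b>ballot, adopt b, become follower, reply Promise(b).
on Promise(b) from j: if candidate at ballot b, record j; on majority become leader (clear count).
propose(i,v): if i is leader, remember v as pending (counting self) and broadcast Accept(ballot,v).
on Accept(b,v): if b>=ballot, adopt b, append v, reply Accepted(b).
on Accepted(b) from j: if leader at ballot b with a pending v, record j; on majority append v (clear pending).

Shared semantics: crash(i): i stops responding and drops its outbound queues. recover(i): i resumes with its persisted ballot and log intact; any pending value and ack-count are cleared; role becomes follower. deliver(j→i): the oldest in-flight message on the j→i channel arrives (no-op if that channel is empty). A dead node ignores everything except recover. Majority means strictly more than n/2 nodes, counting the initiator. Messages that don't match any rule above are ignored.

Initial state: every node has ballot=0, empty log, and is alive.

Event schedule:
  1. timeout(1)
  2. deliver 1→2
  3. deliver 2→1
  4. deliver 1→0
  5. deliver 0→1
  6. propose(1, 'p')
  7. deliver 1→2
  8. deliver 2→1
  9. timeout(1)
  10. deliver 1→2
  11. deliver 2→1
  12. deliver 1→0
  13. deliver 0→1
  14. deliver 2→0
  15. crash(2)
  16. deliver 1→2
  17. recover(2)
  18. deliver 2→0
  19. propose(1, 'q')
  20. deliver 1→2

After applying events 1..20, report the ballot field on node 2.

after 1 — timeout(1): n1:cand/b4/[-]
after 2 — deliver 1→2: n2:foll/b4/[-]
after 3 — deliver 2→1: n1:lead/b4/[-]
after 4 — deliver 1→0: n0:foll/b4/[-]
after 5 — deliver 0→1: ·
after 6 — propose(1,'p'): ·
after 7 — deliver 1→2: n2:foll/b4/[p]
after 8 — deliver 2→1: n1:lead/b4/[p]
after 9 — timeout(1): n1:cand/b7/[p]
after 10 — deliver 1→2: n2:foll/b7/[p]
after 11 — deliver 2→1: n1:lead/b7/[p]
after 12 — deliver 1→0: n0:foll/b4/[p]
after 13 — deliver 0→1: ·
after 14 — deliver 2→0: ·
after 15 — crash(2): n2:✗foll/b7/[p]
after 16 — deliver 1→2: ·
after 17 — recover(2): n2:foll/b7/[p]
after 18 — deliver 2→0: ·
after 19 — propose(1,'q'): ·
after 20 — deliver 1→2: n2:foll/b7/[p,q]

7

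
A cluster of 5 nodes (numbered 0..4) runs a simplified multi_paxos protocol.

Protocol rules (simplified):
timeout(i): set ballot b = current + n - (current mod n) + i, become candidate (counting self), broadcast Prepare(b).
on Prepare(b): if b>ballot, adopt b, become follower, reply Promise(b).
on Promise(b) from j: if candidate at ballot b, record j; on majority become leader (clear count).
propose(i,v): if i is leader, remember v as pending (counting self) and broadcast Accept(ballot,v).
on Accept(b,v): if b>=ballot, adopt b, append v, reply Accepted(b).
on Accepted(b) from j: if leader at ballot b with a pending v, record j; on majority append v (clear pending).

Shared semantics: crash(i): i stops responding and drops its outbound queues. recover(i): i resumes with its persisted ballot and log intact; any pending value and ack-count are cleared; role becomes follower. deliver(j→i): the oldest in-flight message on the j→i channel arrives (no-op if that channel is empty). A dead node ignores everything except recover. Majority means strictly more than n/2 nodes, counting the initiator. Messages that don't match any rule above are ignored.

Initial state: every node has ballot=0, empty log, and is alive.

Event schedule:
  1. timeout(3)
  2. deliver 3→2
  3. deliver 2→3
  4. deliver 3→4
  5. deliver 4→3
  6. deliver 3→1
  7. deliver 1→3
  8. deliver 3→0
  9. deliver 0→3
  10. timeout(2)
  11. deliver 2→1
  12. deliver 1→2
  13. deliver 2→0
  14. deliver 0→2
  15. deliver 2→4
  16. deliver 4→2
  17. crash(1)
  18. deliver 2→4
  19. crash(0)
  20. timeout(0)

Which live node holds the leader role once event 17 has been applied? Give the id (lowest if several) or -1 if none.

after 1 — timeout(3): n3:cand/b8/[-]
after 2 — deliver 3→2: n2:foll/b8/[-]
after 3 — deliver 2→3: ·
after 4 — deliver 3→4: n4:foll/b8/[-]
after 5 — deliver 4→3: n3:lead/b8/[-]
after 6 — deliver 3→1: n1:foll/b8/[-]
after 7 — deliver 1→3: ·
after 8 — deliver 3→0: n0:foll/b8/[-]
after 9 — deliver 0→3: ·
after 10 — timeout(2): n2:cand/b12/[-]
after 11 — deliver 2→1: n1:foll/b12/[-]
after 12 — deliver 1→2: ·
after 13 — deliver 2→0: n0:foll/b12/[-]
after 14 — deliver 0→2: n2:lead/b12/[-]
after 15 — deliver 2→4: n4:foll/b12/[-]
after 16 — deliver 4→2: ·
after 17 — crash(1): n1:✗foll/b12/[-]

2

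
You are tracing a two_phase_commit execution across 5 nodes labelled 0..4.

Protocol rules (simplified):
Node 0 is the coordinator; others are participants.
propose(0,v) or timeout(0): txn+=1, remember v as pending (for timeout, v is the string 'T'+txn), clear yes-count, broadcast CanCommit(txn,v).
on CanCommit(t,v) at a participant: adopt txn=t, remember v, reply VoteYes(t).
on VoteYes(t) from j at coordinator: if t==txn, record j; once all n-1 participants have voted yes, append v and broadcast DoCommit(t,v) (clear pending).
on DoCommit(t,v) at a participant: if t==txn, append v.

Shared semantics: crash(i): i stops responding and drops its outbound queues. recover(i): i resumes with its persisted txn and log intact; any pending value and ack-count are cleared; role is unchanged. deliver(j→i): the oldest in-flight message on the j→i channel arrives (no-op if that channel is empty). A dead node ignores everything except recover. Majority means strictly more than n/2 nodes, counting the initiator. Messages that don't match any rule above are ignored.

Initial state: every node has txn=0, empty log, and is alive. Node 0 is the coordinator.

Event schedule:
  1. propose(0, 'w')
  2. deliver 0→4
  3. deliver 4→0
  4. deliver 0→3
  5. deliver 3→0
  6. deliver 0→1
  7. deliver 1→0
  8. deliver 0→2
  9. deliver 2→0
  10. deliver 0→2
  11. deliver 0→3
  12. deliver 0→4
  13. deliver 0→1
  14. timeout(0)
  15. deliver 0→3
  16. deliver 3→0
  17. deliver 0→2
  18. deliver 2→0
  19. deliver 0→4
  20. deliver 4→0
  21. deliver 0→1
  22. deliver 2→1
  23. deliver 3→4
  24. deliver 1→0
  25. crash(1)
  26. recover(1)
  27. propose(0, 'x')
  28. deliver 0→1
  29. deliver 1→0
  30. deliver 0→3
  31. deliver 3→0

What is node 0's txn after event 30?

after 1 — propose(0,'w'): n0:coor/t1/[-]
after 2 — deliver 0→4: n4:part/t1/[-]
after 3 — deliver 4→0: ·
after 4 — deliver 0→3: n3:part/t1/[-]
after 5 — deliver 3→0: ·
after 6 — deliver 0→1: n1:part/t1/[-]
after 7 — deliver 1→0: ·
after 8 — deliver 0→2: n2:part/t1/[-]
after 9 — deliver 2→0: n0:coor/t1/[w]
after 10 — deliver 0→2: n2:part/t1/[w]
after 11 — deliver 0→3: n3:part/t1/[w]
after 12 — deliver 0→4: n4:part/t1/[w]
after 13 — deliver 0→1: n1:part/t1/[w]
after 14 — timeout(0): n0:coor/t2/[w]
after 15 — deliver 0→3: n3:part/t2/[w]
after 16 — deliver 3→0: ·
after 17 — deliver 0→2: n2:part/t2/[w]
after 18 — deliver 2→0: ·
after 19 — deliver 0→4: n4:part/t2/[w]
after 20 — deliver 4→0: ·
after 21 — deliver 0→1: n1:part/t2/[w]
after 22 — deliver 2→1: ·
after 23 — deliver 3→4: ·
after 24 — deliver 1→0: n0:coor/t2/[w,T2]
after 25 — crash(1): n1:✗part/t2/[w]
after 26 — recover(1): n1:part/t2/[w]
after 27 — propose(0,'x'): n0:coor/t3/[w,T2]
after 28 — deliver 0→1: n1:part/t2/[w,T2]
after 29 — deliver 1→0: ·
after 30 — deliver 0→3: n3:part/t2/[w,T2]

3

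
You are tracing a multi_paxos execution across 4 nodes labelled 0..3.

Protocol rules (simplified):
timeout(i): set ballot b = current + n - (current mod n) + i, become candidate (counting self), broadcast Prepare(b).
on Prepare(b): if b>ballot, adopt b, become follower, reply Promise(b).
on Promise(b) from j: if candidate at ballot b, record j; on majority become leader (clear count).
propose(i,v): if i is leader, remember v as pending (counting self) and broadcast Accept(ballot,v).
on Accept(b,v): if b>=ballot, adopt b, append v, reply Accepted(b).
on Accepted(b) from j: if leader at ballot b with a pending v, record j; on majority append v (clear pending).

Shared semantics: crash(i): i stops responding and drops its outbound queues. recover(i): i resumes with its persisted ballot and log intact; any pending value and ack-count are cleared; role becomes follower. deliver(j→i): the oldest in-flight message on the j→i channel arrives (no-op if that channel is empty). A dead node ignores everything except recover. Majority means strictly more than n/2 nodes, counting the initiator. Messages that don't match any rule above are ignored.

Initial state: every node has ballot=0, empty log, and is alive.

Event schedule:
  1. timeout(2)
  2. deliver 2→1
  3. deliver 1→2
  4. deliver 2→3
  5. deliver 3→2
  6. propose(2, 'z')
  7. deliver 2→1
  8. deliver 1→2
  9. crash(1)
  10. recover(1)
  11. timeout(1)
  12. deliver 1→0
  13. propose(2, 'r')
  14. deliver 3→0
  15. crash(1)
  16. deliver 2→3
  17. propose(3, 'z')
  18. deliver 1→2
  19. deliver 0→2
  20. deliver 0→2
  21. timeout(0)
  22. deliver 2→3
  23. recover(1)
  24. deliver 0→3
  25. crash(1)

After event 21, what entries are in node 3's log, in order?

z

1. timeout(2):  <2:cand b6 ->
2. deliver 2→1:  <1:foll b6 ->
3. deliver 1→2:  nop
4. deliver 2→3:  <3:foll b6 ->
5. deliver 3→2:  <2:lead b6 ->
6. propose(2,'z'):  nop
7. deliver 2→1:  <1:foll b6 z>
8. deliver 1→2:  nop
9. crash(1):  <1:✗foll b6 z>
10. recover(1):  <1:foll b6 z>
11. timeout(1):  <1:cand b9 z>
12. deliver 1→0:  <0:foll b9 ->
13. propose(2,'r'):  nop
14. deliver 3→0:  nop
15. crash(1):  <1:✗cand b9 z>
16. deliver 2→3:  <3:foll b6 z>
17. propose(3,'z'):  nop
18. deliver 1→2:  nop
19. deliver 0→2:  nop
20. deliver 0→2:  nop
21. timeout(0):  <0:cand b12 ->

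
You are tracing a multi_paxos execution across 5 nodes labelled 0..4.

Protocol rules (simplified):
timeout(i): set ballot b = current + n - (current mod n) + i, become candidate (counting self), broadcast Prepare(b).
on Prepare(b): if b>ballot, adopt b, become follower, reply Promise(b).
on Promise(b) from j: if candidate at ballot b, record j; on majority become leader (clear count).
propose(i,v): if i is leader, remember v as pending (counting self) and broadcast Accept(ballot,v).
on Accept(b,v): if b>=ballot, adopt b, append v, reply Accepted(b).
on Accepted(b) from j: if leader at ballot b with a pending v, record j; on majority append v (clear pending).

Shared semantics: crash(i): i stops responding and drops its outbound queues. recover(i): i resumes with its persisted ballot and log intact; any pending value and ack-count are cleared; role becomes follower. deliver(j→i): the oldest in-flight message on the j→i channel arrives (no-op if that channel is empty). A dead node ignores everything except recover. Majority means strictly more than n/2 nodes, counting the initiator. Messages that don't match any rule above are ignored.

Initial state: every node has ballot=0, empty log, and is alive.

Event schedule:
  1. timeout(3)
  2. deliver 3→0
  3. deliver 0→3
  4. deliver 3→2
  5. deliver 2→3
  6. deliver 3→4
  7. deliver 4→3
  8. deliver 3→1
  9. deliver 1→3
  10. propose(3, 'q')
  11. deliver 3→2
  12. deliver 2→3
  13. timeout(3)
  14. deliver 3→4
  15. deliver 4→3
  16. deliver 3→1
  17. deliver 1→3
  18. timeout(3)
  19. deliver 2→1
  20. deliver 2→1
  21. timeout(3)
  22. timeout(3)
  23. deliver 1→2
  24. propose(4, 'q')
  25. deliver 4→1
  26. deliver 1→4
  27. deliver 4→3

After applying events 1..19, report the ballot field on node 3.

after 1 — timeout(3): n3:cand/b8/[-]
after 2 — deliver 3→0: n0:foll/b8/[-]
after 3 — deliver 0→3: ·
after 4 — deliver 3→2: n2:foll/b8/[-]
after 5 — deliver 2→3: n3:lead/b8/[-]
after 6 — deliver 3→4: n4:foll/b8/[-]
after 7 — deliver 4→3: ·
after 8 — deliver 3→1: n1:foll/b8/[-]
after 9 — deliver 1→3: ·
after 10 — propose(3,'q'): ·
after 11 — deliver 3→2: n2:foll/b8/[q]
after 12 — deliver 2→3: ·
after 13 — timeout(3): n3:cand/b13/[-]
after 14 — deliver 3→4: n4:foll/b8/[q]
after 15 — deliver 4→3: ·
after 16 — deliver 3→1: n1:foll/b8/[q]
after 17 — deliver 1→3: ·
after 18 — timeout(3): n3:cand/b18/[-]
after 19 — deliver 2→1: ·

18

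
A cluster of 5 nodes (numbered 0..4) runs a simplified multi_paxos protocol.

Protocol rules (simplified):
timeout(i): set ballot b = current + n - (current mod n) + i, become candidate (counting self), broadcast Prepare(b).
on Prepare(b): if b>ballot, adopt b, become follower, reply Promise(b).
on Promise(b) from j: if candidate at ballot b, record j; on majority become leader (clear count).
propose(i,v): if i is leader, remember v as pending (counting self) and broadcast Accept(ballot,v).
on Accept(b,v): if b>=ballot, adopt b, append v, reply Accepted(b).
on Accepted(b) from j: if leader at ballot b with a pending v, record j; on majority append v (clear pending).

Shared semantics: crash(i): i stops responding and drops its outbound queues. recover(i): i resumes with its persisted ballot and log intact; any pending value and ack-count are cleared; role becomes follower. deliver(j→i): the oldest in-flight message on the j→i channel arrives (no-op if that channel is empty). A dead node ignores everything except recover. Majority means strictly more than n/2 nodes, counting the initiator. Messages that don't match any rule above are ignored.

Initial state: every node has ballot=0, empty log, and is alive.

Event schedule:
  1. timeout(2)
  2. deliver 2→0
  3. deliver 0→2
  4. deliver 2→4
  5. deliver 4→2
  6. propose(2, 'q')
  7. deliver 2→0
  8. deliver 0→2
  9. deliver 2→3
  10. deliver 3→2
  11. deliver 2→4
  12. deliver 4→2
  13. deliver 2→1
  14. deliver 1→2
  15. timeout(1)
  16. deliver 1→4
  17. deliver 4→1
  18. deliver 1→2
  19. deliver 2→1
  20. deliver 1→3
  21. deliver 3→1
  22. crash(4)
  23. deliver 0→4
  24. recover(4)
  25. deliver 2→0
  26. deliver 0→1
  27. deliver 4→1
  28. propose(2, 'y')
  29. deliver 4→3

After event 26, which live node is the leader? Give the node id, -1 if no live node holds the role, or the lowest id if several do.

e1 timeout(2): 2[cand,b=7,-]
e2 deliver 2→0: 0[foll,b=7,-]
e3 deliver 0→2: ·
e4 deliver 2→4: 4[foll,b=7,-]
e5 deliver 4→2: 2[lead,b=7,-]
e6 propose(2,'q'): ·
e7 deliver 2→0: 0[foll,b=7,q]
e8 deliver 0→2: ·
e9 deliver 2→3: 3[foll,b=7,-]
e10 deliver 3→2: ·
e11 deliver 2→4: 4[foll,b=7,q]
e12 deliver 4→2: 2[lead,b=7,q]
e13 deliver 2→1: 1[foll,b=7,-]
e14 deliver 1→2: ·
e15 timeout(1): 1[cand,b=11,-]
e16 deliver 1→4: 4[foll,b=11,q]
e17 deliver 4→1: ·
e18 deliver 1→2: 2[foll,b=11,q]
e19 deliver 2→1: ·
e20 deliver 1→3: 3[foll,b=11,-]
e21 deliver 3→1: 1[lead,b=11,-]
e22 crash(4): 4[✗foll,b=11,q]
e23 deliver 0→4: ·
e24 recover(4): 4[foll,b=11,q]
e25 deliver 2→0: ·
e26 deliver 0→1: ·

1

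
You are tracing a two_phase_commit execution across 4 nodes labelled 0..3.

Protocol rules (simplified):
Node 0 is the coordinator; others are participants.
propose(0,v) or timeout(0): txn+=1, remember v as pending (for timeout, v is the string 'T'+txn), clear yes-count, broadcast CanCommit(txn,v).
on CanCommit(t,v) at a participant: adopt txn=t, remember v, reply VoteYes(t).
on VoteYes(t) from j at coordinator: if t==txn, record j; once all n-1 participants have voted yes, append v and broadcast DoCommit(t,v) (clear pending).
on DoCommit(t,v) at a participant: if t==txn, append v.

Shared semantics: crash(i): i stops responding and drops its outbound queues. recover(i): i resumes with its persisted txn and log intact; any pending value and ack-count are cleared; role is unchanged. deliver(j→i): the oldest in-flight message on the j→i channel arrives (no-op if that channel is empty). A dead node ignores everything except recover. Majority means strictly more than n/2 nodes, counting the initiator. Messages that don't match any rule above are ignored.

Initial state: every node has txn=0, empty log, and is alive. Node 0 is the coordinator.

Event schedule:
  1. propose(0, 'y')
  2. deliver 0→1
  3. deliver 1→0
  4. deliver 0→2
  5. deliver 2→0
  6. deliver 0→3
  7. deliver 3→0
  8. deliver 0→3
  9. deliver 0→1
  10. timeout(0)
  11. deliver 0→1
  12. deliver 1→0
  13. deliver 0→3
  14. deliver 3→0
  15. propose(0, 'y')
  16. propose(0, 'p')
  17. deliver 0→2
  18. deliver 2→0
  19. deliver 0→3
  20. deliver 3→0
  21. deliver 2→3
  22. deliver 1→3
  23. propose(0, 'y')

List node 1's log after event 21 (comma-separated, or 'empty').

y

e1 propose(0,'y'): 0[coor,t=1,-]
e2 deliver 0→1: 1[part,t=1,-]
e3 deliver 1→0: ·
e4 deliver 0→2: 2[part,t=1,-]
e5 deliver 2→0: ·
e6 deliver 0→3: 3[part,t=1,-]
e7 deliver 3→0: 0[coor,t=1,y]
e8 deliver 0→3: 3[part,t=1,y]
e9 deliver 0→1: 1[part,t=1,y]
e10 timeout(0): 0[coor,t=2,y]
e11 deliver 0→1: 1[part,t=2,y]
e12 deliver 1→0: ·
e13 deliver 0→3: 3[part,t=2,y]
e14 deliver 3→0: ·
e15 propose(0,'y'): 0[coor,t=3,y]
e16 propose(0,'p'): 0[coor,t=4,y]
e17 deliver 0→2: 2[part,t=1,y]
e18 deliver 2→0: ·
e19 deliver 0→3: 3[part,t=3,y]
e20 deliver 3→0: ·
e21 deliver 2→3: ·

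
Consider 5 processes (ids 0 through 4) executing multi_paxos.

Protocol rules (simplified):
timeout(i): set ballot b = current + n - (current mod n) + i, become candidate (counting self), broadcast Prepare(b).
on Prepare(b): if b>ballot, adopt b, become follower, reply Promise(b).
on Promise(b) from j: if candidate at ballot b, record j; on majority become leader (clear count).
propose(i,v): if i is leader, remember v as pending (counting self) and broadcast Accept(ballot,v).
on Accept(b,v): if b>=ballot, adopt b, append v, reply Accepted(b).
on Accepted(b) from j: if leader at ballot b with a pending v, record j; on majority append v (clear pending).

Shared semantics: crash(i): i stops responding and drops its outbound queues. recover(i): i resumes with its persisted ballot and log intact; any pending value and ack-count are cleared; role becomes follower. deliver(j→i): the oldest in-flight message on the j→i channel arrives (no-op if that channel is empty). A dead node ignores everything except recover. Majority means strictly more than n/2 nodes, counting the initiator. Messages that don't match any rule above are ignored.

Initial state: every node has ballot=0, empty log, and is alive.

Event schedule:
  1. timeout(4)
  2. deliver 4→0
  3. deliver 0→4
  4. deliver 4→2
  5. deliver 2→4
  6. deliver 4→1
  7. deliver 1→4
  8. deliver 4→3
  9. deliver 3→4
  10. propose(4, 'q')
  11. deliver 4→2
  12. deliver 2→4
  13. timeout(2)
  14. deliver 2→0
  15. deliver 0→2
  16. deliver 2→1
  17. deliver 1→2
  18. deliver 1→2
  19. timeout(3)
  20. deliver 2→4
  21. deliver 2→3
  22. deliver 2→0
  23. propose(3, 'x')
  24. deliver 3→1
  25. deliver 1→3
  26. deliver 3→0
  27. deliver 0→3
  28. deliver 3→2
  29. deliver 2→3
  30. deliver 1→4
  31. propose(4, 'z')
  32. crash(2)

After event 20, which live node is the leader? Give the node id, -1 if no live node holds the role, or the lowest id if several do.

2

e1 timeout(4): 4[cand,b=9,-]
e2 deliver 4→0: 0[foll,b=9,-]
e3 deliver 0→4: ·
e4 deliver 4→2: 2[foll,b=9,-]
e5 deliver 2→4: 4[lead,b=9,-]
e6 deliver 4→1: 1[foll,b=9,-]
e7 deliver 1→4: ·
e8 deliver 4→3: 3[foll,b=9,-]
e9 deliver 3→4: ·
e10 propose(4,'q'): ·
e11 deliver 4→2: 2[foll,b=9,q]
e12 deliver 2→4: ·
e13 timeout(2): 2[cand,b=12,q]
e14 deliver 2→0: 0[foll,b=12,-]
e15 deliver 0→2: ·
e16 deliver 2→1: 1[foll,b=12,-]
e17 deliver 1→2: 2[lead,b=12,q]
e18 deliver 1→2: ·
e19 timeout(3): 3[cand,b=13,-]
e20 deliver 2→4: 4[foll,b=12,-]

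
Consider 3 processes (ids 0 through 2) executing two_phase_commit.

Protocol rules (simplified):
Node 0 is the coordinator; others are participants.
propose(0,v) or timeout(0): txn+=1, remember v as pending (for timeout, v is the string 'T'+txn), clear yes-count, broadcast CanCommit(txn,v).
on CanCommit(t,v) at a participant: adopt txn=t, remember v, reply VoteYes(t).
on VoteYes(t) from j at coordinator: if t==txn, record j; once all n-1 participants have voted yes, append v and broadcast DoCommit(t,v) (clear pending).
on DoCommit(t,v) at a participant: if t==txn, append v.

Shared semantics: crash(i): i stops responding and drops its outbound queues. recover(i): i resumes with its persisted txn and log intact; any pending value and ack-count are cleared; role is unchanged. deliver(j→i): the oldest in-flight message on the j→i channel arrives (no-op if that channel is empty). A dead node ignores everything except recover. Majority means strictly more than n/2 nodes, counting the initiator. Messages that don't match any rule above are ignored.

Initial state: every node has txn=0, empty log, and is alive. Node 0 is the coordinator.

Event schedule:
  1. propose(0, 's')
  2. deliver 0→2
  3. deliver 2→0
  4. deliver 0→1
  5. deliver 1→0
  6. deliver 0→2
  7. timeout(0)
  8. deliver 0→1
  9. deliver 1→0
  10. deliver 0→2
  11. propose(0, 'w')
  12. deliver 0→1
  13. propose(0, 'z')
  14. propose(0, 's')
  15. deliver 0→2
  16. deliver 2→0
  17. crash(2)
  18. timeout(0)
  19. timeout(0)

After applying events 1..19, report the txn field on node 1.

after 1 — propose(0,'s'): n0:coor/t1/[-]
after 2 — deliver 0→2: n2:part/t1/[-]
after 3 — deliver 2→0: ·
after 4 — deliver 0→1: n1:part/t1/[-]
after 5 — deliver 1→0: n0:coor/t1/[s]
after 6 — deliver 0→2: n2:part/t1/[s]
after 7 — timeout(0): n0:coor/t2/[s]
after 8 — deliver 0→1: n1:part/t1/[s]
after 9 — deliver 1→0: ·
after 10 — deliver 0→2: n2:part/t2/[s]
after 11 — propose(0,'w'): n0:coor/t3/[s]
after 12 — deliver 0→1: n1:part/t2/[s]
after 13 — propose(0,'z'): n0:coor/t4/[s]
after 14 — propose(0,'s'): n0:coor/t5/[s]
after 15 — deliver 0→2: n2:part/t3/[s]
after 16 — deliver 2→0: ·
after 17 — crash(2): n2:✗part/t3/[s]
after 18 — timeout(0): n0:coor/t6/[s]
after 19 — timeout(0): n0:coor/t7/[s]

2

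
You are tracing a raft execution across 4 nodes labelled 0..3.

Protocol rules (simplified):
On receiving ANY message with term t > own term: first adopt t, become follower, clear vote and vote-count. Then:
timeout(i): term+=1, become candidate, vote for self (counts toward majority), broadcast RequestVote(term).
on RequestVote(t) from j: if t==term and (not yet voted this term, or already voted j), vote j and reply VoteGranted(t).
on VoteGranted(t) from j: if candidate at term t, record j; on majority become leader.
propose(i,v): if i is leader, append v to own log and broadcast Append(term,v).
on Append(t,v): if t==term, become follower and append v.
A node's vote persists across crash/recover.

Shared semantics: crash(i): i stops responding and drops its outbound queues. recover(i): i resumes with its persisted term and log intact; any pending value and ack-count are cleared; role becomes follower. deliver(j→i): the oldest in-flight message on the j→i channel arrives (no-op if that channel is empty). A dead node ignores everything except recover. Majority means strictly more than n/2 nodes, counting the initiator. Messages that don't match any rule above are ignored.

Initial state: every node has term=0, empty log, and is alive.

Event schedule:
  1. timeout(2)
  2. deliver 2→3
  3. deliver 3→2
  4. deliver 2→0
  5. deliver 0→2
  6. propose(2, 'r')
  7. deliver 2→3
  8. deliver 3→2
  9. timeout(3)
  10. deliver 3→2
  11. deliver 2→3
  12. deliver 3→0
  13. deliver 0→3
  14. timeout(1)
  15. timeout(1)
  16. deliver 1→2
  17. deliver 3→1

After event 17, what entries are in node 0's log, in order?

empty

e1 timeout(2): 2[cand,t=1,-]
e2 deliver 2→3: 3[foll,t=1,-]
e3 deliver 3→2: ·
e4 deliver 2→0: 0[foll,t=1,-]
e5 deliver 0→2: 2[lead,t=1,-]
e6 propose(2,'r'): 2[lead,t=1,r]
e7 deliver 2→3: 3[foll,t=1,r]
e8 deliver 3→2: ·
e9 timeout(3): 3[cand,t=2,r]
e10 deliver 3→2: 2[foll,t=2,r]
e11 deliver 2→3: ·
e12 deliver 3→0: 0[foll,t=2,-]
e13 deliver 0→3: 3[lead,t=2,r]
e14 timeout(1): 1[cand,t=1,-]
e15 timeout(1): 1[cand,t=2,-]
e16 deliver 1→2: ·
e17 deliver 3→1: ·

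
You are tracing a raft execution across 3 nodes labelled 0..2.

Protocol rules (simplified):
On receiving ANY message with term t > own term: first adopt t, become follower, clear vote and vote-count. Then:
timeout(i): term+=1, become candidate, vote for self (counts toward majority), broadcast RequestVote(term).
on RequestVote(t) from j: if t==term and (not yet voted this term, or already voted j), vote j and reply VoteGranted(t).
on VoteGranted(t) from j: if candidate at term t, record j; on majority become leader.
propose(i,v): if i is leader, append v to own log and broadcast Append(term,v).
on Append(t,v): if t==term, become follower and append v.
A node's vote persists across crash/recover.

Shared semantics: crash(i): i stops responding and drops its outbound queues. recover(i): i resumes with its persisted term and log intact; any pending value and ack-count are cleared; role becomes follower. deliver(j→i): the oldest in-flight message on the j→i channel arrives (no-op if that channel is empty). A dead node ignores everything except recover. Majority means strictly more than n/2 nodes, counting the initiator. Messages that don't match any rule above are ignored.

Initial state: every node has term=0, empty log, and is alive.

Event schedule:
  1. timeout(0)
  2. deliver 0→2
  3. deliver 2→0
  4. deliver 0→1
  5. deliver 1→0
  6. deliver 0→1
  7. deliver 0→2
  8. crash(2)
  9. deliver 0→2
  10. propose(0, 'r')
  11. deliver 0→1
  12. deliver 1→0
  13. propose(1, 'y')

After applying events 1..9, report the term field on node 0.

1

1. timeout(0):  <0:cand t1 ->
2. deliver 0→2:  <2:foll t1 ->
3. deliver 2→0:  <0:lead t1 ->
4. deliver 0→1:  <1:foll t1 ->
5. deliver 1→0:  nop
6. deliver 0→1:  nop
7. deliver 0→2:  nop
8. crash(2):  <2:✗foll t1 ->
9. deliver 0→2:  nop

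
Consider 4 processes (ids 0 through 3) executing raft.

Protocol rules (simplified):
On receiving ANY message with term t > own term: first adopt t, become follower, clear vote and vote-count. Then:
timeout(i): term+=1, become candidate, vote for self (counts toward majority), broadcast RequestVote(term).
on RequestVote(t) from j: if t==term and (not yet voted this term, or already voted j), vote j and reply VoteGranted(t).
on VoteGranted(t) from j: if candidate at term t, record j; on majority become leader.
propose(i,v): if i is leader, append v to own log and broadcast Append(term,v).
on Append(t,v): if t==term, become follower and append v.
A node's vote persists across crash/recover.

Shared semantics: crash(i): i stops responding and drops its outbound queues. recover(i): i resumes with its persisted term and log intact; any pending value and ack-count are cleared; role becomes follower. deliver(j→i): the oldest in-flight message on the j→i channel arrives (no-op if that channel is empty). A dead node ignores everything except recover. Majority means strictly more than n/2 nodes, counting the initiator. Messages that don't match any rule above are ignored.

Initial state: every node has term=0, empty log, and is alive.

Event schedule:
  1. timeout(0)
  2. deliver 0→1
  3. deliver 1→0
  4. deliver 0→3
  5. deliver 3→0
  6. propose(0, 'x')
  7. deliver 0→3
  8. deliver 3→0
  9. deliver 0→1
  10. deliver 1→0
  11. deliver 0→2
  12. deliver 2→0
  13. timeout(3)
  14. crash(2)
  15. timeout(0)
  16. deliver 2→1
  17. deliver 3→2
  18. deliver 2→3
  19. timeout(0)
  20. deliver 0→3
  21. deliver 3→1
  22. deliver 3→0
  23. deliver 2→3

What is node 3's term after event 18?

e1 timeout(0): 0[cand,t=1,-]
e2 deliver 0→1: 1[foll,t=1,-]
e3 deliver 1→0: ·
e4 deliver 0→3: 3[foll,t=1,-]
e5 deliver 3→0: 0[lead,t=1,-]
e6 propose(0,'x'): 0[lead,t=1,x]
e7 deliver 0→3: 3[foll,t=1,x]
e8 deliver 3→0: ·
e9 deliver 0→1: 1[foll,t=1,x]
e10 deliver 1→0: ·
e11 deliver 0→2: 2[foll,t=1,-]
e12 deliver 2→0: ·
e13 timeout(3): 3[cand,t=2,x]
e14 crash(2): 2[✗foll,t=1,-]
e15 timeout(0): 0[cand,t=2,x]
e16 deliver 2→1: ·
e17 deliver 3→2: ·
e18 deliver 2→3: ·

2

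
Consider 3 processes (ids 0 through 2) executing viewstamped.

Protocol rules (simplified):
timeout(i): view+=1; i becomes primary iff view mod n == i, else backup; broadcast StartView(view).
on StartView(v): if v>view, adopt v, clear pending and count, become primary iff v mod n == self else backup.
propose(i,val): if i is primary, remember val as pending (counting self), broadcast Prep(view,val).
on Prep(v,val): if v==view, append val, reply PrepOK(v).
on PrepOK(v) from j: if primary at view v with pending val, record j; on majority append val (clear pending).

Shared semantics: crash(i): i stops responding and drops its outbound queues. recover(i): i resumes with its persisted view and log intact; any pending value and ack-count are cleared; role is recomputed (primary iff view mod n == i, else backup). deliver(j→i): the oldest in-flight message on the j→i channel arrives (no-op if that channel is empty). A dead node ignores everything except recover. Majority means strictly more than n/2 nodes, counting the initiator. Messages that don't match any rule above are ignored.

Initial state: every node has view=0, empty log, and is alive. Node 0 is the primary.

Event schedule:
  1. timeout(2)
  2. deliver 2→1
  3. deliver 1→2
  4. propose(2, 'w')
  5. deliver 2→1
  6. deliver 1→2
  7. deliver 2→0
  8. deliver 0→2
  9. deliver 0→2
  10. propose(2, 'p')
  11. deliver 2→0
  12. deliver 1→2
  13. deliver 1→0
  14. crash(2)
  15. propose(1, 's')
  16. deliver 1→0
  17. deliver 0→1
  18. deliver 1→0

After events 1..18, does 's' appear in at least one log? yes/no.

step 1 timeout(2): 2={back,v=1,log=-}
step 2 deliver 2→1: 1={prim,v=1,log=-}
step 3 deliver 1→2: —
step 4 propose(2,'w'): —
step 5 deliver 2→1: —
step 6 deliver 1→2: —
step 7 deliver 2→0: 0={back,v=1,log=-}
step 8 deliver 0→2: —
step 9 deliver 0→2: —
step 10 propose(2,'p'): —
step 11 deliver 2→0: —
step 12 deliver 1→2: —
step 13 deliver 1→0: —
step 14 crash(2): 2={✗back,v=1,log=-}
step 15 propose(1,'s'): —
step 16 deliver 1→0: 0={back,v=1,log=s}
step 17 deliver 0→1: 1={prim,v=1,log=s}
step 18 deliver 1→0: —

yes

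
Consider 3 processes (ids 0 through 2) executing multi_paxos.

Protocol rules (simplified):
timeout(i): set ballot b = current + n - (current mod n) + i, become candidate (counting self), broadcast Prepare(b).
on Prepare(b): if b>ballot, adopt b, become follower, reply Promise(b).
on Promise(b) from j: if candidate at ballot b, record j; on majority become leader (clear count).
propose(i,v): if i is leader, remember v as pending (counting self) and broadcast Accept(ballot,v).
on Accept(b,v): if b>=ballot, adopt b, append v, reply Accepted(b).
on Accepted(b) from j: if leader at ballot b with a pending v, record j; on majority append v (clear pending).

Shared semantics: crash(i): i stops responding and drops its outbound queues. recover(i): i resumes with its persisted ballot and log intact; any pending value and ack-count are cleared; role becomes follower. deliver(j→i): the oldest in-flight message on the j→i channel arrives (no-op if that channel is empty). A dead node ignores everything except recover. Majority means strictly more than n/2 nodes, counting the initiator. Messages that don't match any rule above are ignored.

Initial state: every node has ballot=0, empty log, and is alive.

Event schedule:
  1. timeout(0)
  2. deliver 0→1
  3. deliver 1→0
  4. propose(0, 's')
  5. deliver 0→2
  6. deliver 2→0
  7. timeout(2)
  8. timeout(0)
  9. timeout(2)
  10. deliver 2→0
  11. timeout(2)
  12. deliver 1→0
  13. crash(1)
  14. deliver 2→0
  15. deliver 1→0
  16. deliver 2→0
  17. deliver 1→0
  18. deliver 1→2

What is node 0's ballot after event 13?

8

[1] timeout(0) → N0(cand b3 [-])
[2] deliver 0→1 → N1(foll b3 [-])
[3] deliver 1→0 → N0(lead b3 [-])
[4] propose(0,'s') → ∅
[5] deliver 0→2 → N2(foll b3 [-])
[6] deliver 2→0 → ∅
[7] timeout(2) → N2(cand b8 [-])
[8] timeout(0) → N0(cand b6 [-])
[9] timeout(2) → N2(cand b11 [-])
[10] deliver 2→0 → N0(foll b8 [-])
[11] timeout(2) → N2(cand b14 [-])
[12] deliver 1→0 → ∅
[13] crash(1) → N1(✗foll b3 [-])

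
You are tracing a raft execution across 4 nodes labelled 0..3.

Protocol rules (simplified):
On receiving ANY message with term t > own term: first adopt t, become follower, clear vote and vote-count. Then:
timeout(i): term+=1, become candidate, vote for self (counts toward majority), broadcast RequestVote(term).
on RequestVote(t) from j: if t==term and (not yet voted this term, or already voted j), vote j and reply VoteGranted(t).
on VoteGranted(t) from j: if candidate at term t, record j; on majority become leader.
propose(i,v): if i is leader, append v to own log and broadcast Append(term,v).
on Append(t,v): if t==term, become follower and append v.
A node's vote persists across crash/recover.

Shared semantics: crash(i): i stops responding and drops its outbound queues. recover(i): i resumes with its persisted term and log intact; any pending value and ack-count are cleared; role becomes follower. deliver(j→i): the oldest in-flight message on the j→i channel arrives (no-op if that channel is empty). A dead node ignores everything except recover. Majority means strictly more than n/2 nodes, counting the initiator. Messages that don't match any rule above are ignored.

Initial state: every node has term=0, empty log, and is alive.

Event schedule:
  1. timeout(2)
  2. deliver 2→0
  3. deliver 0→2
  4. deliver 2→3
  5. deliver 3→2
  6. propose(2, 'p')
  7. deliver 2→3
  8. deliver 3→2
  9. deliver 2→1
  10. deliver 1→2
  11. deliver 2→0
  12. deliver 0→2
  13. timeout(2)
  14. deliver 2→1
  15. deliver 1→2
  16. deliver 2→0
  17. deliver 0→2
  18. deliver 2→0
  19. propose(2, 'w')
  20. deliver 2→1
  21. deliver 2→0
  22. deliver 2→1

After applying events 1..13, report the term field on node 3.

1

1. timeout(2):  <2:cand t1 ->
2. deliver 2→0:  <0:foll t1 ->
3. deliver 0→2:  nop
4. deliver 2→3:  <3:foll t1 ->
5. deliver 3→2:  <2:lead t1 ->
6. propose(2,'p'):  <2:lead t1 p>
7. deliver 2→3:  <3:foll t1 p>
8. deliver 3→2:  nop
9. deliver 2→1:  <1:foll t1 ->
10. deliver 1→2:  nop
11. deliver 2→0:  <0:foll t1 p>
12. deliver 0→2:  nop
13. timeout(2):  <2:cand t2 p>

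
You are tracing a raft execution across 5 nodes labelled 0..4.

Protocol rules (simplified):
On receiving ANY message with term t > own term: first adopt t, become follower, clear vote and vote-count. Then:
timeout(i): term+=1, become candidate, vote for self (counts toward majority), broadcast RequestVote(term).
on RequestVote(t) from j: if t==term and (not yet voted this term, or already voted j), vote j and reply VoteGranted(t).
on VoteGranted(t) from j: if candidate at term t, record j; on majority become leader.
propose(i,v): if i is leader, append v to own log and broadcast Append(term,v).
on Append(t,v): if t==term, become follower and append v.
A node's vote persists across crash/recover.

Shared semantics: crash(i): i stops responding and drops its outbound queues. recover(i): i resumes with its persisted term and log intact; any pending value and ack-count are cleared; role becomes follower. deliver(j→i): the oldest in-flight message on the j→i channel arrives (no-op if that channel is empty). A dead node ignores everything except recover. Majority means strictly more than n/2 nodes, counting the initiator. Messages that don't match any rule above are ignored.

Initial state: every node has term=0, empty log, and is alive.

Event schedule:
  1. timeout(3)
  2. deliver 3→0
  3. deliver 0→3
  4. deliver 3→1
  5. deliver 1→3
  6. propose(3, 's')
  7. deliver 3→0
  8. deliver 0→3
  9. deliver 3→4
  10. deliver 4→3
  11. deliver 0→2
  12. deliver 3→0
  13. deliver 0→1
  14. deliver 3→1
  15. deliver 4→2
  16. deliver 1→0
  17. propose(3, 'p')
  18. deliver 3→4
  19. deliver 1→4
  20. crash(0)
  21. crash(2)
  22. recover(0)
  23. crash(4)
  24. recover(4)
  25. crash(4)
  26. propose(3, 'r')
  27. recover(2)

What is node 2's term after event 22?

after 1 — timeout(3): n3:cand/t1/[-]
after 2 — deliver 3→0: n0:foll/t1/[-]
after 3 — deliver 0→3: ·
after 4 — deliver 3→1: n1:foll/t1/[-]
after 5 — deliver 1→3: n3:lead/t1/[-]
after 6 — propose(3,'s'): n3:lead/t1/[s]
after 7 — deliver 3→0: n0:foll/t1/[s]
after 8 — deliver 0→3: ·
after 9 — deliver 3→4: n4:foll/t1/[-]
after 10 — deliver 4→3: ·
after 11 — deliver 0→2: ·
after 12 — deliver 3→0: ·
after 13 — deliver 0→1: ·
after 14 — deliver 3→1: n1:foll/t1/[s]
after 15 — deliver 4→2: ·
after 16 — deliver 1→0: ·
after 17 — propose(3,'p'): n3:lead/t1/[s,p]
after 18 — deliver 3→4: n4:foll/t1/[s]
after 19 — deliver 1→4: ·
after 20 — crash(0): n0:✗foll/t1/[s]
after 21 — crash(2): n2:✗foll/t0/[-]
after 22 — recover(0): n0:foll/t1/[s]

0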